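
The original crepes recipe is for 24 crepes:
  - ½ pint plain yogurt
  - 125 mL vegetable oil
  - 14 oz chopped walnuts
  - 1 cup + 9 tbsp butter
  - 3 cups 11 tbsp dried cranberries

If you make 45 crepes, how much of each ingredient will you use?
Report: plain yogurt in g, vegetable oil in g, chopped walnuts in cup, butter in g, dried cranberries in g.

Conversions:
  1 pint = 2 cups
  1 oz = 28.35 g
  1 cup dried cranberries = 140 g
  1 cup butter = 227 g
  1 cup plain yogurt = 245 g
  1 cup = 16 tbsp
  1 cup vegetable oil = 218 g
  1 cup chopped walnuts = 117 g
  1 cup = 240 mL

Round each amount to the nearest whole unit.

Scaling factor: 45/24 = 15/8 = 1.875.
plain yogurt: 0.5 pint × 15/8 × 2 cup/pint × 245 g/cup ≈ 459 g
vegetable oil: 125 mL × 15/8 ÷ 240 mL/cup × 218 g/cup ≈ 213 g
chopped walnuts: 14 oz × 15/8 × 28.35 g/oz ÷ 117 g/cup ≈ 6 cup
butter: (1 cup + 9 tbsp = 1.5625 cup) × 15/8 × 227 g/cup ≈ 665 g
dried cranberries: (3 cup + 11 tbsp = 3.6875 cup) × 15/8 × 140 g/cup ≈ 968 g

plain yogurt: 459 g; vegetable oil: 213 g; chopped walnuts: 6 cup; butter: 665 g; dried cranberries: 968 g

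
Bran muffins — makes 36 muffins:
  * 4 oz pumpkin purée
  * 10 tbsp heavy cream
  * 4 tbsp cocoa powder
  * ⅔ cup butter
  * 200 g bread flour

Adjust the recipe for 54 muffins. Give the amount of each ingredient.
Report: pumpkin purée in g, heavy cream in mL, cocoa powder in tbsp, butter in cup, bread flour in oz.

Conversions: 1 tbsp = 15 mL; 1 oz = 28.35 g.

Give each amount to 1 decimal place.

Scaling factor: 54/36 = 3/2 = 1.5.
pumpkin purée: 4 oz × 3/2 × 28.35 g/oz = 170.1 g
heavy cream: 10 tbsp × 3/2 × 15 mL/tbsp = 225.0 mL
cocoa powder: 4 tbsp × 3/2 = 6.0 tbsp
butter: 2/3 cup × 3/2 = 1.0 cup
bread flour: 200 g × 3/2 ÷ 28.35 g/oz ≈ 10.6 oz

pumpkin purée: 170.1 g; heavy cream: 225.0 mL; cocoa powder: 6.0 tbsp; butter: 1.0 cup; bread flour: 10.6 oz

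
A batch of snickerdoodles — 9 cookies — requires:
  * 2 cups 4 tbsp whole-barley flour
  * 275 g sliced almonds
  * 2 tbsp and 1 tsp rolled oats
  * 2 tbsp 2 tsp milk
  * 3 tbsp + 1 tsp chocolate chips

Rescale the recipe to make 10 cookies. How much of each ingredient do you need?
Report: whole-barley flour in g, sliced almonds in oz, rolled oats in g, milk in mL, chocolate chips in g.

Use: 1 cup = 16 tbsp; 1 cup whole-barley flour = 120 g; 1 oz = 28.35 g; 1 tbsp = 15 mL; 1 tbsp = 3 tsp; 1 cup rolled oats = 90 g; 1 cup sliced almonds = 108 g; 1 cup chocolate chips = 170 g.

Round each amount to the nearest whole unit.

whole-barley flour: 300 g; sliced almonds: 11 oz; rolled oats: 15 g; milk: 44 mL; chocolate chips: 39 g

Scaling factor: 10/9.
whole-barley flour: (2 cup + 4 tbsp = 2.25 cup) × 10/9 × 120 g/cup = 300 g
sliced almonds: 275 g × 10/9 ÷ 28.35 g/oz ≈ 11 oz
rolled oats: (2 tbsp + 1 tsp = 7/3 tbsp) × 10/9 ÷ 16 tbsp/cup × 90 g/cup ≈ 15 g
milk: (2 tbsp + 2 tsp = 8/3 tbsp) × 10/9 × 15 mL/tbsp ≈ 44 mL
chocolate chips: (3 tbsp + 1 tsp = 10/3 tbsp) × 10/9 ÷ 16 tbsp/cup × 170 g/cup ≈ 39 g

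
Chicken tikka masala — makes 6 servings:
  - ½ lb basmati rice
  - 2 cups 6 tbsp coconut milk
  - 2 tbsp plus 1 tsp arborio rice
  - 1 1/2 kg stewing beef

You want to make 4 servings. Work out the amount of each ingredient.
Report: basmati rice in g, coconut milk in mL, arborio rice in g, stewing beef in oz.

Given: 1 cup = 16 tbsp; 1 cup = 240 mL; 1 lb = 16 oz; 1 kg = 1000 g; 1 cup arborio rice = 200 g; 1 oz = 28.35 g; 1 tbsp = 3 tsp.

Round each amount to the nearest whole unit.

basmati rice: 151 g; coconut milk: 380 mL; arborio rice: 19 g; stewing beef: 35 oz

Scaling factor: 4/6 = 2/3.
basmati rice: 0.5 lb × 2/3 × 16 oz/lb × 28.35 g/oz ≈ 151 g
coconut milk: (2 cup + 6 tbsp = 2.375 cup) × 2/3 × 240 mL/cup = 380 mL
arborio rice: (2 tbsp + 1 tsp = 7/3 tbsp) × 2/3 ÷ 16 tbsp/cup × 200 g/cup ≈ 19 g
stewing beef: 1.5 kg × 2/3 × 1000 g/kg ÷ 28.35 g/oz ≈ 35 oz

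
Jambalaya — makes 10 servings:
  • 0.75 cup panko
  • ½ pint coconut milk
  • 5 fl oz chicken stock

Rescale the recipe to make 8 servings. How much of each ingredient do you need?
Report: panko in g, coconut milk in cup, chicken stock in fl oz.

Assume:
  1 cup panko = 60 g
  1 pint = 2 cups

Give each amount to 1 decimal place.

panko: 36.0 g; coconut milk: 0.8 cup; chicken stock: 4.0 fl oz

Scaling factor: 8/10 = 4/5 = 0.8.
panko: 0.75 cup × 4/5 × 60 g/cup = 36.0 g
coconut milk: 0.5 pint × 4/5 × 2 cup/pint = 0.8 cup
chicken stock: 5 fl oz × 4/5 = 4.0 fl oz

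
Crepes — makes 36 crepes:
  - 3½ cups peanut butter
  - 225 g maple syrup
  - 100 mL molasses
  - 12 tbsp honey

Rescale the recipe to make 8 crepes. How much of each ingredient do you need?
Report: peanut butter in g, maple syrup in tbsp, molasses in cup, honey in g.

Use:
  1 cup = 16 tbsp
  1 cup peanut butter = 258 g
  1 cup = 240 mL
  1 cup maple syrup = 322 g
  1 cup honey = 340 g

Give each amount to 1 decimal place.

peanut butter: 200.7 g; maple syrup: 2.5 tbsp; molasses: 0.1 cup; honey: 56.7 g

Scaling factor: 8/36 = 2/9.
peanut butter: 3.5 cup × 2/9 × 258 g/cup ≈ 200.7 g
maple syrup: 225 g × 2/9 ÷ 322 g/cup × 16 tbsp/cup ≈ 2.5 tbsp
molasses: 100 mL × 2/9 ÷ 240 mL/cup ≈ 0.1 cup
honey: 12 tbsp × 2/9 ÷ 16 tbsp/cup × 340 g/cup ≈ 56.7 g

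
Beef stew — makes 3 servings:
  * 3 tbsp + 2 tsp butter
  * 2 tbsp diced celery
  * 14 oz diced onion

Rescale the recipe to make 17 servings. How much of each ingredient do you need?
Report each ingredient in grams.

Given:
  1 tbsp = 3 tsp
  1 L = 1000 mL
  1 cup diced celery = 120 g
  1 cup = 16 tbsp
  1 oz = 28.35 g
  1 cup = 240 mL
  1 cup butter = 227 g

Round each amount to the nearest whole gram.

butter: 295 g; diced celery: 85 g; diced onion: 2249 g

Scaling factor: 17/3.
butter: (3 tbsp + 2 tsp = 11/3 tbsp) × 17/3 ÷ 16 tbsp/cup × 227 g/cup ≈ 295 g
diced celery: 2 tbsp × 17/3 ÷ 16 tbsp/cup × 120 g/cup = 85 g
diced onion: 14 oz × 17/3 × 28.35 g/oz ≈ 2249 g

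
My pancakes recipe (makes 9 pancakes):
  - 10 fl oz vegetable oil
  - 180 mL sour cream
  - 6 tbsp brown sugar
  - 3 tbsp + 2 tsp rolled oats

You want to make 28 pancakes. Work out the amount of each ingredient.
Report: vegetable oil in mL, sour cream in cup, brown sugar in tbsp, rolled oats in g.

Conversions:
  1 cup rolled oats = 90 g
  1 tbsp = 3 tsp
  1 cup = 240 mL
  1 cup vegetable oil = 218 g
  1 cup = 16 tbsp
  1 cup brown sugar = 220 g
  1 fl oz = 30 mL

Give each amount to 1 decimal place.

Scaling factor: 28/9.
vegetable oil: 10 fl oz × 28/9 × 30 mL/fl oz ≈ 933.3 mL
sour cream: 180 mL × 28/9 ÷ 240 mL/cup ≈ 2.3 cup
brown sugar: 6 tbsp × 28/9 ≈ 18.7 tbsp
rolled oats: (3 tbsp + 2 tsp = 11/3 tbsp) × 28/9 ÷ 16 tbsp/cup × 90 g/cup ≈ 64.2 g

vegetable oil: 933.3 mL; sour cream: 2.3 cup; brown sugar: 18.7 tbsp; rolled oats: 64.2 g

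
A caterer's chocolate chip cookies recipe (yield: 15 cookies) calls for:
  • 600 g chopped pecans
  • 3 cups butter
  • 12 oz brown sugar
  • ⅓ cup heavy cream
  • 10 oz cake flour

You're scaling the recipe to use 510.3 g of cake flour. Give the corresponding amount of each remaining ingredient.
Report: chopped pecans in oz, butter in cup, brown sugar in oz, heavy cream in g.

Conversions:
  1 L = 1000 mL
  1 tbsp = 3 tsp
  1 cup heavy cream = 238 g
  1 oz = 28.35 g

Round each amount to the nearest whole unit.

The original recipe has 283.5 g of cake flour, so the scaling factor is 510.3 ÷ 283.5 = 9/5 = 1.8.
chopped pecans: 600 g × 9/5 ÷ 28.35 g/oz ≈ 38 oz
butter: 3 cup × 9/5 ≈ 5 cup
brown sugar: 12 oz × 9/5 ≈ 22 oz
heavy cream: 1/3 cup × 9/5 × 238 g/cup ≈ 143 g

chopped pecans: 38 oz; butter: 5 cup; brown sugar: 22 oz; heavy cream: 143 g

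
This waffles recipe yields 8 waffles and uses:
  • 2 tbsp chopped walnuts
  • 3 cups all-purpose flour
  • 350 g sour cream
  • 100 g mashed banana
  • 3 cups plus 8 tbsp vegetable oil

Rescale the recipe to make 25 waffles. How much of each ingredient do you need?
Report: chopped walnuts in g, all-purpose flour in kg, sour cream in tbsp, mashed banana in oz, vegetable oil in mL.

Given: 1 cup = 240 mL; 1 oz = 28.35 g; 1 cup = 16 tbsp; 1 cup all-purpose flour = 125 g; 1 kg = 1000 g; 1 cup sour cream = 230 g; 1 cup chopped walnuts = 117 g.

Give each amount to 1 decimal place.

chopped walnuts: 45.7 g; all-purpose flour: 1.2 kg; sour cream: 76.1 tbsp; mashed banana: 11.0 oz; vegetable oil: 2625.0 mL

Scaling factor: 25/8 = 3.125.
chopped walnuts: 2 tbsp × 25/8 ÷ 16 tbsp/cup × 117 g/cup ≈ 45.7 g
all-purpose flour: 3 cup × 25/8 × 125 g/cup ÷ 1000 g/kg ≈ 1.2 kg
sour cream: 350 g × 25/8 ÷ 230 g/cup × 16 tbsp/cup ≈ 76.1 tbsp
mashed banana: 100 g × 25/8 ÷ 28.35 g/oz ≈ 11.0 oz
vegetable oil: (3 cup + 8 tbsp = 3.5 cup) × 25/8 × 240 mL/cup = 2625.0 mL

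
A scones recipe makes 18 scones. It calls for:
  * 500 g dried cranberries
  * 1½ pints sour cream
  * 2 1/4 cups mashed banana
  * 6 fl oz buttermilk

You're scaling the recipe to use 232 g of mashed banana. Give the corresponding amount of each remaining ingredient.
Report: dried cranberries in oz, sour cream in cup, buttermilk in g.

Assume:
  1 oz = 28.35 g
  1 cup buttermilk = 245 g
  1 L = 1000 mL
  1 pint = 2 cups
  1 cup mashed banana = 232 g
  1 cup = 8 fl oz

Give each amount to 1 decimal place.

dried cranberries: 7.8 oz; sour cream: 1.3 cup; buttermilk: 81.7 g

The original recipe has 522 g of mashed banana, so the scaling factor is 232 ÷ 522 = 4/9.
dried cranberries: 500 g × 4/9 ÷ 28.35 g/oz ≈ 7.8 oz
sour cream: 1.5 pint × 4/9 × 2 cup/pint ≈ 1.3 cup
buttermilk: 6 fl oz × 4/9 ÷ 8 fl oz/cup × 245 g/cup ≈ 81.7 g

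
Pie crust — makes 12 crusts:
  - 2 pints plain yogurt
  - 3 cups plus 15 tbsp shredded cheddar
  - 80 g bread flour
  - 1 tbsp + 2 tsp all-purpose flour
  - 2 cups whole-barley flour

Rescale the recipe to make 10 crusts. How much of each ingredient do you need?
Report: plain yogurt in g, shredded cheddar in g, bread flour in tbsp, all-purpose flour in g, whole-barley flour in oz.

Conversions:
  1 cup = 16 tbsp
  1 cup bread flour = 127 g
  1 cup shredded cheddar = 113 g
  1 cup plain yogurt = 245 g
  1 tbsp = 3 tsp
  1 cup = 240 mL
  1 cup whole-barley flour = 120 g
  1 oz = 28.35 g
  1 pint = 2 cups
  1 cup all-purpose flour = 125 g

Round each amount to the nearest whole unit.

Scaling factor: 10/12 = 5/6.
plain yogurt: 2 pint × 5/6 × 2 cup/pint × 245 g/cup ≈ 817 g
shredded cheddar: (3 cup + 15 tbsp = 3.9375 cup) × 5/6 × 113 g/cup ≈ 371 g
bread flour: 80 g × 5/6 ÷ 127 g/cup × 16 tbsp/cup ≈ 8 tbsp
all-purpose flour: (1 tbsp + 2 tsp = 5/3 tbsp) × 5/6 ÷ 16 tbsp/cup × 125 g/cup ≈ 11 g
whole-barley flour: 2 cup × 5/6 × 120 g/cup ÷ 28.35 g/oz ≈ 7 oz

plain yogurt: 817 g; shredded cheddar: 371 g; bread flour: 8 tbsp; all-purpose flour: 11 g; whole-barley flour: 7 oz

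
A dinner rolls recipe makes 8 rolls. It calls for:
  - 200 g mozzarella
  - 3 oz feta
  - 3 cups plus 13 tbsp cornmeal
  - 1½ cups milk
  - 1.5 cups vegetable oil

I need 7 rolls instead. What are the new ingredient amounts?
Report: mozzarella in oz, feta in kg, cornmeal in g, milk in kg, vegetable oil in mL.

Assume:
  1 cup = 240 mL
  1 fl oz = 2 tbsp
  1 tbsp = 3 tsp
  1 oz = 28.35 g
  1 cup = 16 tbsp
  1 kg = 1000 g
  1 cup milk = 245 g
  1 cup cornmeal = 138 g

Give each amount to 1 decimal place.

mozzarella: 6.2 oz; feta: 0.1 kg; cornmeal: 460.4 g; milk: 0.3 kg; vegetable oil: 315.0 mL

Scaling factor: 7/8 = 0.875.
mozzarella: 200 g × 7/8 ÷ 28.35 g/oz ≈ 6.2 oz
feta: 3 oz × 7/8 × 28.35 g/oz ÷ 1000 g/kg ≈ 0.1 kg
cornmeal: (3 cup + 13 tbsp = 3.8125 cup) × 7/8 × 138 g/cup ≈ 460.4 g
milk: 1.5 cup × 7/8 × 245 g/cup ÷ 1000 g/kg ≈ 0.3 kg
vegetable oil: 1.5 cup × 7/8 × 240 mL/cup = 315.0 mL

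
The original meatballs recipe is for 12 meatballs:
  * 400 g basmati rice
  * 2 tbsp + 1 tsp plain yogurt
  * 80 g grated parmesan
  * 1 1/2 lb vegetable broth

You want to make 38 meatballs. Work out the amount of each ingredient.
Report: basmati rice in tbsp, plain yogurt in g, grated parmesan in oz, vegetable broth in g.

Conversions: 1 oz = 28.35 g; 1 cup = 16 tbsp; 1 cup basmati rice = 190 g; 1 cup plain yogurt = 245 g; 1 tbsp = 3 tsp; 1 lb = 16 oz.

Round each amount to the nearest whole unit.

basmati rice: 107 tbsp; plain yogurt: 113 g; grated parmesan: 9 oz; vegetable broth: 2155 g

Scaling factor: 38/12 = 19/6.
basmati rice: 400 g × 19/6 ÷ 190 g/cup × 16 tbsp/cup ≈ 107 tbsp
plain yogurt: (2 tbsp + 1 tsp = 7/3 tbsp) × 19/6 ÷ 16 tbsp/cup × 245 g/cup ≈ 113 g
grated parmesan: 80 g × 19/6 ÷ 28.35 g/oz ≈ 9 oz
vegetable broth: 1.5 lb × 19/6 × 16 oz/lb × 28.35 g/oz ≈ 2155 g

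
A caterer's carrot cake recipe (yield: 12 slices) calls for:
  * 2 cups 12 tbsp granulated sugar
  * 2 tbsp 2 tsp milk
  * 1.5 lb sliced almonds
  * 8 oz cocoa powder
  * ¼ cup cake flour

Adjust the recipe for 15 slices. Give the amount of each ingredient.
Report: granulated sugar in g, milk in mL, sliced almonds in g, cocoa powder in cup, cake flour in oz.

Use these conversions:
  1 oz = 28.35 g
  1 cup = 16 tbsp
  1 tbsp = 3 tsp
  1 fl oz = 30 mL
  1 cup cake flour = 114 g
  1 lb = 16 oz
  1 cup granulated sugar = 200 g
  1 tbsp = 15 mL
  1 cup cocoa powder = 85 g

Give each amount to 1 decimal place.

Scaling factor: 15/12 = 5/4 = 1.25.
granulated sugar: (2 cup + 12 tbsp = 2.75 cup) × 5/4 × 200 g/cup = 687.5 g
milk: (2 tbsp + 2 tsp = 8/3 tbsp) × 5/4 × 15 mL/tbsp = 50.0 mL
sliced almonds: 1.5 lb × 5/4 × 16 oz/lb × 28.35 g/oz = 850.5 g
cocoa powder: 8 oz × 5/4 × 28.35 g/oz ÷ 85 g/cup ≈ 3.3 cup
cake flour: 0.25 cup × 5/4 × 114 g/cup ÷ 28.35 g/oz ≈ 1.3 oz

granulated sugar: 687.5 g; milk: 50.0 mL; sliced almonds: 850.5 g; cocoa powder: 3.3 cup; cake flour: 1.3 oz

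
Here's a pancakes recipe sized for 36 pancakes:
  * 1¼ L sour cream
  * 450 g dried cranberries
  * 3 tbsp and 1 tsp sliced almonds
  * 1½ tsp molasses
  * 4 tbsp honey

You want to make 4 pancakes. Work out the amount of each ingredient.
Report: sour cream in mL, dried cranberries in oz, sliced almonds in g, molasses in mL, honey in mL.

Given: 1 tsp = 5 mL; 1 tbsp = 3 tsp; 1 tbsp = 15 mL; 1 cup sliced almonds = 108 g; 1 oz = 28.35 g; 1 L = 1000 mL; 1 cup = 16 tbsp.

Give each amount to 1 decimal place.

Scaling factor: 4/36 = 1/9.
sour cream: 1.25 L × 1/9 × 1000 mL/L ≈ 138.9 mL
dried cranberries: 450 g × 1/9 ÷ 28.35 g/oz ≈ 1.8 oz
sliced almonds: (3 tbsp + 1 tsp = 10/3 tbsp) × 1/9 ÷ 16 tbsp/cup × 108 g/cup = 2.5 g
molasses: 1.5 tsp × 1/9 × 5 mL/tsp ≈ 0.8 mL
honey: 4 tbsp × 1/9 × 15 mL/tbsp ≈ 6.7 mL

sour cream: 138.9 mL; dried cranberries: 1.8 oz; sliced almonds: 2.5 g; molasses: 0.8 mL; honey: 6.7 mL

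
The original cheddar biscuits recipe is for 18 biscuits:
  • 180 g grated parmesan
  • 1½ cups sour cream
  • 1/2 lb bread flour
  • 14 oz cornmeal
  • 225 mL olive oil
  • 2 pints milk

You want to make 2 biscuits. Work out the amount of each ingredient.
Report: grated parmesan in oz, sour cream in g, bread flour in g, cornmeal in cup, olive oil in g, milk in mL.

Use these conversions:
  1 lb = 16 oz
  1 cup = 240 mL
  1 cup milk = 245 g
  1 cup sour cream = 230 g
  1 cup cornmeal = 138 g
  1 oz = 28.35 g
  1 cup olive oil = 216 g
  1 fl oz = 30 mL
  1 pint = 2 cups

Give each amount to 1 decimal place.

grated parmesan: 0.7 oz; sour cream: 38.3 g; bread flour: 25.2 g; cornmeal: 0.3 cup; olive oil: 22.5 g; milk: 106.7 mL

Scaling factor: 2/18 = 1/9.
grated parmesan: 180 g × 1/9 ÷ 28.35 g/oz ≈ 0.7 oz
sour cream: 1.5 cup × 1/9 × 230 g/cup ≈ 38.3 g
bread flour: 0.5 lb × 1/9 × 16 oz/lb × 28.35 g/oz = 25.2 g
cornmeal: 14 oz × 1/9 × 28.35 g/oz ÷ 138 g/cup ≈ 0.3 cup
olive oil: 225 mL × 1/9 ÷ 240 mL/cup × 216 g/cup = 22.5 g
milk: 2 pint × 1/9 × 2 cup/pint × 240 mL/cup ≈ 106.7 mL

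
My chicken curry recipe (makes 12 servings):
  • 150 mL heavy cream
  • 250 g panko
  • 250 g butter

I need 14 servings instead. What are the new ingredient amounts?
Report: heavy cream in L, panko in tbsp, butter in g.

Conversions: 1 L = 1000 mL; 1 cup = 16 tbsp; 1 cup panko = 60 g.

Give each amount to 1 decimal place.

Scaling factor: 14/12 = 7/6.
heavy cream: 150 mL × 7/6 ÷ 1000 mL/L ≈ 0.2 L
panko: 250 g × 7/6 ÷ 60 g/cup × 16 tbsp/cup ≈ 77.8 tbsp
butter: 250 g × 7/6 ≈ 291.7 g

heavy cream: 0.2 L; panko: 77.8 tbsp; butter: 291.7 g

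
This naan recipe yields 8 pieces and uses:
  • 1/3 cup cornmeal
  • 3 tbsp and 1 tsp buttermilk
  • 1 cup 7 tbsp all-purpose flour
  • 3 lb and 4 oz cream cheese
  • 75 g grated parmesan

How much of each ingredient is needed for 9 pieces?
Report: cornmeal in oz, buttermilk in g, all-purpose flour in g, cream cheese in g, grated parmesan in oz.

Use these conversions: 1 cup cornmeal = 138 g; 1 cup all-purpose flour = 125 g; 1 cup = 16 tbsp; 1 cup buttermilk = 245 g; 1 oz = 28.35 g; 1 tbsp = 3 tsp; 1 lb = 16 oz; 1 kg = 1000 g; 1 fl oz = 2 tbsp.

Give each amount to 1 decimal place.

Scaling factor: 9/8 = 1.125.
cornmeal: 1/3 cup × 9/8 × 138 g/cup ÷ 28.35 g/oz ≈ 1.8 oz
buttermilk: (3 tbsp + 1 tsp = 10/3 tbsp) × 9/8 ÷ 16 tbsp/cup × 245 g/cup ≈ 57.4 g
all-purpose flour: (1 cup + 7 tbsp = 1.4375 cup) × 9/8 × 125 g/cup ≈ 202.1 g
cream cheese: (3 lb + 4 oz = 3.25 lb) × 9/8 × 16 oz/lb × 28.35 g/oz ≈ 1658.5 g
grated parmesan: 75 g × 9/8 ÷ 28.35 g/oz ≈ 3.0 oz

cornmeal: 1.8 oz; buttermilk: 57.4 g; all-purpose flour: 202.1 g; cream cheese: 1658.5 g; grated parmesan: 3.0 oz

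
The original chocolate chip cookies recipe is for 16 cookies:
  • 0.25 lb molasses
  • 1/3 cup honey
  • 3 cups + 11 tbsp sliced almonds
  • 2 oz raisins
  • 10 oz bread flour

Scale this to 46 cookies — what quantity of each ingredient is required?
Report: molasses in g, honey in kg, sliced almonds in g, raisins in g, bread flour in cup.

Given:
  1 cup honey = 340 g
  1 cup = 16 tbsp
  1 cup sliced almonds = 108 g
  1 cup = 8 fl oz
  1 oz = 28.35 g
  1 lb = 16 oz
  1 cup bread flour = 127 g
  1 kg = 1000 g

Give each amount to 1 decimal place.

Scaling factor: 46/16 = 23/8 = 2.875.
molasses: 0.25 lb × 23/8 × 16 oz/lb × 28.35 g/oz ≈ 326.0 g
honey: 1/3 cup × 23/8 × 340 g/cup ÷ 1000 g/kg ≈ 0.3 kg
sliced almonds: (3 cup + 11 tbsp = 3.6875 cup) × 23/8 × 108 g/cup ≈ 1145.0 g
raisins: 2 oz × 23/8 × 28.35 g/oz ≈ 163.0 g
bread flour: 10 oz × 23/8 × 28.35 g/oz ÷ 127 g/cup ≈ 6.4 cup

molasses: 326.0 g; honey: 0.3 kg; sliced almonds: 1145.0 g; raisins: 163.0 g; bread flour: 6.4 cup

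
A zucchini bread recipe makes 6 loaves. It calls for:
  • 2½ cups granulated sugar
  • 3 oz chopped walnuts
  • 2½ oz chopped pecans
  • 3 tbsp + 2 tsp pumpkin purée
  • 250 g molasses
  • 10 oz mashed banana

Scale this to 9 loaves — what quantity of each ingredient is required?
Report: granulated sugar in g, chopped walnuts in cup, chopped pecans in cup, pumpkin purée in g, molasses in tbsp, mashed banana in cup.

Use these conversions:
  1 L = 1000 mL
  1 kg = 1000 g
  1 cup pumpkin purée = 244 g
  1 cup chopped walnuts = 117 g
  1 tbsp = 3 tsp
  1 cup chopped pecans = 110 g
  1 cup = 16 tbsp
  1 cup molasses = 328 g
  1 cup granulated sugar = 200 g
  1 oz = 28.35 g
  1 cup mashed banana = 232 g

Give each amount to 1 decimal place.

Scaling factor: 9/6 = 3/2 = 1.5.
granulated sugar: 2.5 cup × 3/2 × 200 g/cup = 750.0 g
chopped walnuts: 3 oz × 3/2 × 28.35 g/oz ÷ 117 g/cup ≈ 1.1 cup
chopped pecans: 2.5 oz × 3/2 × 28.35 g/oz ÷ 110 g/cup ≈ 1.0 cup
pumpkin purée: (3 tbsp + 2 tsp = 11/3 tbsp) × 3/2 ÷ 16 tbsp/cup × 244 g/cup ≈ 83.9 g
molasses: 250 g × 3/2 ÷ 328 g/cup × 16 tbsp/cup ≈ 18.3 tbsp
mashed banana: 10 oz × 3/2 × 28.35 g/oz ÷ 232 g/cup ≈ 1.8 cup

granulated sugar: 750.0 g; chopped walnuts: 1.1 cup; chopped pecans: 1.0 cup; pumpkin purée: 83.9 g; molasses: 18.3 tbsp; mashed banana: 1.8 cup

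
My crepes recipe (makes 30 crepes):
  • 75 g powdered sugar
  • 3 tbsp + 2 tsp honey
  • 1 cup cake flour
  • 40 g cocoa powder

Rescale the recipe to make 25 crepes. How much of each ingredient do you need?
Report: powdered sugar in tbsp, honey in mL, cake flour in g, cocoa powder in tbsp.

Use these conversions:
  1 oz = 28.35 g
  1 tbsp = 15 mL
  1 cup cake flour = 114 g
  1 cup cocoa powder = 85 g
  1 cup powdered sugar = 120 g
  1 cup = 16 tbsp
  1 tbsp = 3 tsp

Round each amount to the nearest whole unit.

powdered sugar: 8 tbsp; honey: 46 mL; cake flour: 95 g; cocoa powder: 6 tbsp

Scaling factor: 25/30 = 5/6.
powdered sugar: 75 g × 5/6 ÷ 120 g/cup × 16 tbsp/cup ≈ 8 tbsp
honey: (3 tbsp + 2 tsp = 11/3 tbsp) × 5/6 × 15 mL/tbsp ≈ 46 mL
cake flour: 1 cup × 5/6 × 114 g/cup = 95 g
cocoa powder: 40 g × 5/6 ÷ 85 g/cup × 16 tbsp/cup ≈ 6 tbsp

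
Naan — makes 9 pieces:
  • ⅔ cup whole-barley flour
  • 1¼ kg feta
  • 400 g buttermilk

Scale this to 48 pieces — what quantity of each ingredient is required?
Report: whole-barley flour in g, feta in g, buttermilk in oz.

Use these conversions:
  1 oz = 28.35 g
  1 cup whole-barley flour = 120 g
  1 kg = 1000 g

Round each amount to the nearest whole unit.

Scaling factor: 48/9 = 16/3.
whole-barley flour: 2/3 cup × 16/3 × 120 g/cup ≈ 427 g
feta: 1.25 kg × 16/3 × 1000 g/kg ≈ 6667 g
buttermilk: 400 g × 16/3 ÷ 28.35 g/oz ≈ 75 oz

whole-barley flour: 427 g; feta: 6667 g; buttermilk: 75 oz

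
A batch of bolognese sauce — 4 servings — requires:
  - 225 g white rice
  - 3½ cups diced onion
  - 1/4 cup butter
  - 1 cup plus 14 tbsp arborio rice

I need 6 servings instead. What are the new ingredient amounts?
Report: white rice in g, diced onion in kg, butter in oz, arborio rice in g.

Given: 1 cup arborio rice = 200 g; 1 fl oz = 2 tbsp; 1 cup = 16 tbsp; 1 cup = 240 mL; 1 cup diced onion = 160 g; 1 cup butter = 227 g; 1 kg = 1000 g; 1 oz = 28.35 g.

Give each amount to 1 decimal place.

white rice: 337.5 g; diced onion: 0.8 kg; butter: 3.0 oz; arborio rice: 562.5 g

Scaling factor: 6/4 = 3/2 = 1.5.
white rice: 225 g × 3/2 = 337.5 g
diced onion: 3.5 cup × 3/2 × 160 g/cup ÷ 1000 g/kg ≈ 0.8 kg
butter: 0.25 cup × 3/2 × 227 g/cup ÷ 28.35 g/oz ≈ 3.0 oz
arborio rice: (1 cup + 14 tbsp = 1.875 cup) × 3/2 × 200 g/cup = 562.5 g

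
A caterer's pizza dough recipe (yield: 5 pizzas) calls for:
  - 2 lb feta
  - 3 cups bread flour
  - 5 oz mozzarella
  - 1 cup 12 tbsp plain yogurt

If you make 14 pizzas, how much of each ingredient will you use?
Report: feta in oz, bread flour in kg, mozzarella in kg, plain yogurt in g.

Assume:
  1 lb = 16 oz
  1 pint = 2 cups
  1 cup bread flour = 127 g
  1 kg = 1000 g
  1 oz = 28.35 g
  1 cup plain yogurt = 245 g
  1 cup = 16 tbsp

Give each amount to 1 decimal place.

Scaling factor: 14/5 = 2.8.
feta: 2 lb × 14/5 × 16 oz/lb = 89.6 oz
bread flour: 3 cup × 14/5 × 127 g/cup ÷ 1000 g/kg ≈ 1.1 kg
mozzarella: 5 oz × 14/5 × 28.35 g/oz ÷ 1000 g/kg ≈ 0.4 kg
plain yogurt: (1 cup + 12 tbsp = 1.75 cup) × 14/5 × 245 g/cup = 1200.5 g

feta: 89.6 oz; bread flour: 1.1 kg; mozzarella: 0.4 kg; plain yogurt: 1200.5 g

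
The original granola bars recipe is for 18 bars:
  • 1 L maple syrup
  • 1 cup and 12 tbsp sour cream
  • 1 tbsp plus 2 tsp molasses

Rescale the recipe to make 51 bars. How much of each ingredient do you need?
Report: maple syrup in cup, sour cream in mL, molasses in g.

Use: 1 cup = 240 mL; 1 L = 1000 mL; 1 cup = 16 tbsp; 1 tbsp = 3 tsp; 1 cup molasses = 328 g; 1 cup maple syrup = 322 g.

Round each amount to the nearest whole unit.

Scaling factor: 51/18 = 17/6.
maple syrup: 1 L × 17/6 × 1000 mL/L ÷ 240 mL/cup ≈ 12 cup
sour cream: (1 cup + 12 tbsp = 1.75 cup) × 17/6 × 240 mL/cup = 1190 mL
molasses: (1 tbsp + 2 tsp = 5/3 tbsp) × 17/6 ÷ 16 tbsp/cup × 328 g/cup ≈ 97 g

maple syrup: 12 cup; sour cream: 1190 mL; molasses: 97 g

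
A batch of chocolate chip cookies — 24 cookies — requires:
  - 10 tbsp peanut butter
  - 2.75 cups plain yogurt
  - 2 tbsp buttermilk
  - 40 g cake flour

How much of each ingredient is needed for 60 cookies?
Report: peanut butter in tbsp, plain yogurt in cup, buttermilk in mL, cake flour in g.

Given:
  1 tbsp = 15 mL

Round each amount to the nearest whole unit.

peanut butter: 25 tbsp; plain yogurt: 7 cup; buttermilk: 75 mL; cake flour: 100 g

Scaling factor: 60/24 = 5/2 = 2.5.
peanut butter: 10 tbsp × 5/2 = 25 tbsp
plain yogurt: 2.75 cup × 5/2 ≈ 7 cup
buttermilk: 2 tbsp × 5/2 × 15 mL/tbsp = 75 mL
cake flour: 40 g × 5/2 = 100 g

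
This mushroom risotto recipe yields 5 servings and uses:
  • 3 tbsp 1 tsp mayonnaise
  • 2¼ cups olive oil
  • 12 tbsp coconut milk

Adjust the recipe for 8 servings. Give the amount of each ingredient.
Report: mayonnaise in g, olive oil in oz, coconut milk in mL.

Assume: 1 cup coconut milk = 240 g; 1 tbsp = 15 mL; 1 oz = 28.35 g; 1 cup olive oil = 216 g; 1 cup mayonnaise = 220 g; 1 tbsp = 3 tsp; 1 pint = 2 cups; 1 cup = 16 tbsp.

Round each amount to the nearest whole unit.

Scaling factor: 8/5 = 1.6.
mayonnaise: (3 tbsp + 1 tsp = 10/3 tbsp) × 8/5 ÷ 16 tbsp/cup × 220 g/cup ≈ 73 g
olive oil: 2.25 cup × 8/5 × 216 g/cup ÷ 28.35 g/oz ≈ 27 oz
coconut milk: 12 tbsp × 8/5 × 15 mL/tbsp = 288 mL

mayonnaise: 73 g; olive oil: 27 oz; coconut milk: 288 mL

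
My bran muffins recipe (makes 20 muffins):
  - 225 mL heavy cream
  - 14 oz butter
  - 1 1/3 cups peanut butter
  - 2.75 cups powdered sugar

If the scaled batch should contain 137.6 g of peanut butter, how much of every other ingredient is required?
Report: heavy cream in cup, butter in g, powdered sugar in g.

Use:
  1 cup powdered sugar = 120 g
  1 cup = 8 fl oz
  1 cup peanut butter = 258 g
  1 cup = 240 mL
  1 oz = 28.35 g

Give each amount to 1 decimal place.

The original recipe has 344 g of peanut butter, so the scaling factor is 137.6 ÷ 344 = 2/5 = 0.4.
heavy cream: 225 mL × 2/5 ÷ 240 mL/cup ≈ 0.4 cup
butter: 14 oz × 2/5 × 28.35 g/oz ≈ 158.8 g
powdered sugar: 2.75 cup × 2/5 × 120 g/cup = 132.0 g

heavy cream: 0.4 cup; butter: 158.8 g; powdered sugar: 132.0 g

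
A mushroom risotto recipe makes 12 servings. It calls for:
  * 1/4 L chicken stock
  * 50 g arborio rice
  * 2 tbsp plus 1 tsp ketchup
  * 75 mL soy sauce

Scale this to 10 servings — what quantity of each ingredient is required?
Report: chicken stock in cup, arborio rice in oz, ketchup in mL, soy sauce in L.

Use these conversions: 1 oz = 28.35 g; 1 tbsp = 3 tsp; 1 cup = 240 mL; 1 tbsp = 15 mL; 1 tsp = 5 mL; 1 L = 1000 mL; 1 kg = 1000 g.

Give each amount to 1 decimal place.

chicken stock: 0.9 cup; arborio rice: 1.5 oz; ketchup: 29.2 mL; soy sauce: 0.1 L

Scaling factor: 10/12 = 5/6.
chicken stock: 0.25 L × 5/6 × 1000 mL/L ÷ 240 mL/cup ≈ 0.9 cup
arborio rice: 50 g × 5/6 ÷ 28.35 g/oz ≈ 1.5 oz
ketchup: (2 tbsp + 1 tsp = 7/3 tbsp) × 5/6 × 15 mL/tbsp ≈ 29.2 mL
soy sauce: 75 mL × 5/6 ÷ 1000 mL/L ≈ 0.1 L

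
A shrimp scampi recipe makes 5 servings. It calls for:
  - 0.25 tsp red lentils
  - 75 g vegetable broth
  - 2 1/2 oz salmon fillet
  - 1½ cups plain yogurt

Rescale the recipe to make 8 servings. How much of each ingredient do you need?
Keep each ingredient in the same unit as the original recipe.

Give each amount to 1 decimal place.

Scaling factor: 8/5 = 1.6.
red lentils: 0.25 tsp × 8/5 = 0.4 tsp
vegetable broth: 75 g × 8/5 = 120.0 g
salmon fillet: 2.5 oz × 8/5 = 4.0 oz
plain yogurt: 1.5 cup × 8/5 = 2.4 cup

red lentils: 0.4 tsp; vegetable broth: 120.0 g; salmon fillet: 4.0 oz; plain yogurt: 2.4 cup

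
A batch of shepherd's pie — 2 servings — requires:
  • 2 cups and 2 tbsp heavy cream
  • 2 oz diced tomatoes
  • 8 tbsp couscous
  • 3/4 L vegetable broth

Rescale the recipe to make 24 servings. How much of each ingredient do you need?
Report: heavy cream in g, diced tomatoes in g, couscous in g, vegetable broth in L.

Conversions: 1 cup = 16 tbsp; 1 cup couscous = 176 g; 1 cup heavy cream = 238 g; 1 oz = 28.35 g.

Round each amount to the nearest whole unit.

Scaling factor: 24/2 = 12.
heavy cream: (2 cup + 2 tbsp = 2.125 cup) × 12 × 238 g/cup = 6069 g
diced tomatoes: 2 oz × 12 × 28.35 g/oz ≈ 680 g
couscous: 8 tbsp × 12 ÷ 16 tbsp/cup × 176 g/cup = 1056 g
vegetable broth: 0.75 L × 12 = 9 L

heavy cream: 6069 g; diced tomatoes: 680 g; couscous: 1056 g; vegetable broth: 9 L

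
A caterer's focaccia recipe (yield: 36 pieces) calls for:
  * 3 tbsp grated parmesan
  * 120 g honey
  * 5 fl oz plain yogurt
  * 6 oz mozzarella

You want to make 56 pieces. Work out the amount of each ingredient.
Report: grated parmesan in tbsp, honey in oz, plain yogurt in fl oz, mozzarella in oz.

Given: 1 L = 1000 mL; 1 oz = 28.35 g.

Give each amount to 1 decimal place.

grated parmesan: 4.7 tbsp; honey: 6.6 oz; plain yogurt: 7.8 fl oz; mozzarella: 9.3 oz

Scaling factor: 56/36 = 14/9.
grated parmesan: 3 tbsp × 14/9 ≈ 4.7 tbsp
honey: 120 g × 14/9 ÷ 28.35 g/oz ≈ 6.6 oz
plain yogurt: 5 fl oz × 14/9 ≈ 7.8 fl oz
mozzarella: 6 oz × 14/9 ≈ 9.3 oz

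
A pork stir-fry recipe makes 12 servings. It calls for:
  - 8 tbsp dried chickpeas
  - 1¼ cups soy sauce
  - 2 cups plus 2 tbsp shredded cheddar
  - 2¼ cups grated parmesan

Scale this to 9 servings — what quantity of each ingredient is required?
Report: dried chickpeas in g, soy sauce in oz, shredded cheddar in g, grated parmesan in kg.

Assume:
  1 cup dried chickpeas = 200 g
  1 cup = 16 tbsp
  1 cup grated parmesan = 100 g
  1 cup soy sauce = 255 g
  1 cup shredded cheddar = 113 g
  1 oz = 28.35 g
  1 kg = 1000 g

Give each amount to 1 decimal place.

Scaling factor: 9/12 = 3/4 = 0.75.
dried chickpeas: 8 tbsp × 3/4 ÷ 16 tbsp/cup × 200 g/cup = 75.0 g
soy sauce: 1.25 cup × 3/4 × 255 g/cup ÷ 28.35 g/oz ≈ 8.4 oz
shredded cheddar: (2 cup + 2 tbsp = 2.125 cup) × 3/4 × 113 g/cup ≈ 180.1 g
grated parmesan: 2.25 cup × 3/4 × 100 g/cup ÷ 1000 g/kg ≈ 0.2 kg

dried chickpeas: 75.0 g; soy sauce: 8.4 oz; shredded cheddar: 180.1 g; grated parmesan: 0.2 kg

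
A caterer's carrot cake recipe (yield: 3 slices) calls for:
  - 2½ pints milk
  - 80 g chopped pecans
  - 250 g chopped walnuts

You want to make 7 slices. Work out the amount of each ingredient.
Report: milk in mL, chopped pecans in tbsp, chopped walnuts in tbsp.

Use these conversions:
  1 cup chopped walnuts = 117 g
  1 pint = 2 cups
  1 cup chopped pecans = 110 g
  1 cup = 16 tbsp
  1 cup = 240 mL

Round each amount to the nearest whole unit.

milk: 2800 mL; chopped pecans: 27 tbsp; chopped walnuts: 80 tbsp

Scaling factor: 7/3.
milk: 2.5 pint × 7/3 × 2 cup/pint × 240 mL/cup = 2800 mL
chopped pecans: 80 g × 7/3 ÷ 110 g/cup × 16 tbsp/cup ≈ 27 tbsp
chopped walnuts: 250 g × 7/3 ÷ 117 g/cup × 16 tbsp/cup ≈ 80 tbsp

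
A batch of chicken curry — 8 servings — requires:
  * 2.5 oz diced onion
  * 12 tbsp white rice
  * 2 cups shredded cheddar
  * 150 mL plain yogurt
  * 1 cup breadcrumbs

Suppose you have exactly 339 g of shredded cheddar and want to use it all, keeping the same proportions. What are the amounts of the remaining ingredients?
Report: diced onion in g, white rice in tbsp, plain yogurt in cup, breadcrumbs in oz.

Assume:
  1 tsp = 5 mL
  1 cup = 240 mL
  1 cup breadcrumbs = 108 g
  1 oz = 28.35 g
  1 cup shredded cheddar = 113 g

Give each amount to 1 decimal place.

The original recipe has 226 g of shredded cheddar, so the scaling factor is 339 ÷ 226 = 3/2 = 1.5.
diced onion: 2.5 oz × 3/2 × 28.35 g/oz ≈ 106.3 g
white rice: 12 tbsp × 3/2 = 18.0 tbsp
plain yogurt: 150 mL × 3/2 ÷ 240 mL/cup ≈ 0.9 cup
breadcrumbs: 1 cup × 3/2 × 108 g/cup ÷ 28.35 g/oz ≈ 5.7 oz

diced onion: 106.3 g; white rice: 18.0 tbsp; plain yogurt: 0.9 cup; breadcrumbs: 5.7 oz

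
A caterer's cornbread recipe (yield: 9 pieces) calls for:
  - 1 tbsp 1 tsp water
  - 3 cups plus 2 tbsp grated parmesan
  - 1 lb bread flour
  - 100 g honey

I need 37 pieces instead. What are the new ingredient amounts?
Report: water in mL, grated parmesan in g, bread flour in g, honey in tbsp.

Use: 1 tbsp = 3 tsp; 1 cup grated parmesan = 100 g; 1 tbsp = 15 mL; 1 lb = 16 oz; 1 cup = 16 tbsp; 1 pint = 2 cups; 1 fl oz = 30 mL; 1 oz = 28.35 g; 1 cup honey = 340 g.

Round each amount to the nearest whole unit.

Scaling factor: 37/9.
water: (1 tbsp + 1 tsp = 4/3 tbsp) × 37/9 × 15 mL/tbsp ≈ 82 mL
grated parmesan: (3 cup + 2 tbsp = 3.125 cup) × 37/9 × 100 g/cup ≈ 1285 g
bread flour: 1 lb × 37/9 × 16 oz/lb × 28.35 g/oz ≈ 1865 g
honey: 100 g × 37/9 ÷ 340 g/cup × 16 tbsp/cup ≈ 19 tbsp

water: 82 mL; grated parmesan: 1285 g; bread flour: 1865 g; honey: 19 tbsp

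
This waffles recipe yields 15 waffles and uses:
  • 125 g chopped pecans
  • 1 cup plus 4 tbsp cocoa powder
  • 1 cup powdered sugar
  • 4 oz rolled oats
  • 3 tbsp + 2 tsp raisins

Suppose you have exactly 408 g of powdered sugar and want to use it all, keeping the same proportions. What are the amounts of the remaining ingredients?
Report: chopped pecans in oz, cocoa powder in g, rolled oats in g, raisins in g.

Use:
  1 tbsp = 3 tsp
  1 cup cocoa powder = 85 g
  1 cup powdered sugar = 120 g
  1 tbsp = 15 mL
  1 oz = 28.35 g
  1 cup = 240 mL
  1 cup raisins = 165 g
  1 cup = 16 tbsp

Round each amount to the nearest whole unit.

chopped pecans: 15 oz; cocoa powder: 361 g; rolled oats: 386 g; raisins: 129 g

The original recipe has 120 g of powdered sugar, so the scaling factor is 408 ÷ 120 = 17/5 = 3.4.
chopped pecans: 125 g × 17/5 ÷ 28.35 g/oz ≈ 15 oz
cocoa powder: (1 cup + 4 tbsp = 1.25 cup) × 17/5 × 85 g/cup ≈ 361 g
rolled oats: 4 oz × 17/5 × 28.35 g/oz ≈ 386 g
raisins: (3 tbsp + 2 tsp = 11/3 tbsp) × 17/5 ÷ 16 tbsp/cup × 165 g/cup ≈ 129 g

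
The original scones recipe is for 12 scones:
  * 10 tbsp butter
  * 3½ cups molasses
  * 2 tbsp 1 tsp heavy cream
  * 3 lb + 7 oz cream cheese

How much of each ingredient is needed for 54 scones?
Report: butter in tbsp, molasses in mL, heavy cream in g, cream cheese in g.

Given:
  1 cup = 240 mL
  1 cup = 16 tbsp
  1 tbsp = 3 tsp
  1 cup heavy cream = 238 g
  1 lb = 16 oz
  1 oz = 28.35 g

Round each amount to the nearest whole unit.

Scaling factor: 54/12 = 9/2 = 4.5.
butter: 10 tbsp × 9/2 = 45 tbsp
molasses: 3.5 cup × 9/2 × 240 mL/cup = 3780 mL
heavy cream: (2 tbsp + 1 tsp = 7/3 tbsp) × 9/2 ÷ 16 tbsp/cup × 238 g/cup ≈ 156 g
cream cheese: (3 lb + 7 oz = 3.4375 lb) × 9/2 × 16 oz/lb × 28.35 g/oz ≈ 7017 g

butter: 45 tbsp; molasses: 3780 mL; heavy cream: 156 g; cream cheese: 7017 g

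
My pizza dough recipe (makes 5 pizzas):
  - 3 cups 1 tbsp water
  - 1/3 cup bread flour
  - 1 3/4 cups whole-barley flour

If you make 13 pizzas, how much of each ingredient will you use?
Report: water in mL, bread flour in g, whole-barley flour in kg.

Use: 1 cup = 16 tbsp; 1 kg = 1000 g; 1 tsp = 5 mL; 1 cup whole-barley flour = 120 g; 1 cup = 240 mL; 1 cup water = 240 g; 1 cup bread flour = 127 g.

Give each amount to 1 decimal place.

water: 1911.0 mL; bread flour: 110.1 g; whole-barley flour: 0.5 kg

Scaling factor: 13/5 = 2.6.
water: (3 cup + 1 tbsp = 3.0625 cup) × 13/5 × 240 mL/cup = 1911.0 mL
bread flour: 1/3 cup × 13/5 × 127 g/cup ≈ 110.1 g
whole-barley flour: 1.75 cup × 13/5 × 120 g/cup ÷ 1000 g/kg ≈ 0.5 kg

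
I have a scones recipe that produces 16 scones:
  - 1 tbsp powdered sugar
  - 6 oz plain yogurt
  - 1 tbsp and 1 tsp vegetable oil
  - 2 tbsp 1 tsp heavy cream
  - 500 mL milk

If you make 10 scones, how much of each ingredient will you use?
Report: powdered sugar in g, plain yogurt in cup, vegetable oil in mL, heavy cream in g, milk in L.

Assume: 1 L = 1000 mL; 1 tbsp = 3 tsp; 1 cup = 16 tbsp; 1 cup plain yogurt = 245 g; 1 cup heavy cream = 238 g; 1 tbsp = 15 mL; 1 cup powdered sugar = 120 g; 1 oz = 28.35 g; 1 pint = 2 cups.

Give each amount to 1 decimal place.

powdered sugar: 4.7 g; plain yogurt: 0.4 cup; vegetable oil: 12.5 mL; heavy cream: 21.7 g; milk: 0.3 L

Scaling factor: 10/16 = 5/8 = 0.625.
powdered sugar: 1 tbsp × 5/8 ÷ 16 tbsp/cup × 120 g/cup ≈ 4.7 g
plain yogurt: 6 oz × 5/8 × 28.35 g/oz ÷ 245 g/cup ≈ 0.4 cup
vegetable oil: (1 tbsp + 1 tsp = 4/3 tbsp) × 5/8 × 15 mL/tbsp = 12.5 mL
heavy cream: (2 tbsp + 1 tsp = 7/3 tbsp) × 5/8 ÷ 16 tbsp/cup × 238 g/cup ≈ 21.7 g
milk: 500 mL × 5/8 ÷ 1000 mL/L ≈ 0.3 L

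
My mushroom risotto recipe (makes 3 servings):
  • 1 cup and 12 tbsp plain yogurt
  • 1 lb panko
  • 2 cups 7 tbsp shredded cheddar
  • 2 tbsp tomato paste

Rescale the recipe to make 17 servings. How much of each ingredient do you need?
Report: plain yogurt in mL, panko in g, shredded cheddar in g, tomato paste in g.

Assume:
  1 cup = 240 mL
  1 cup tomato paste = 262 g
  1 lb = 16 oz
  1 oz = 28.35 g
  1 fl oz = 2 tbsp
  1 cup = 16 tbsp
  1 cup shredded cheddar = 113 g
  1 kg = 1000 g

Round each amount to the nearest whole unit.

Scaling factor: 17/3.
plain yogurt: (1 cup + 12 tbsp = 1.75 cup) × 17/3 × 240 mL/cup = 2380 mL
panko: 1 lb × 17/3 × 16 oz/lb × 28.35 g/oz ≈ 2570 g
shredded cheddar: (2 cup + 7 tbsp = 2.4375 cup) × 17/3 × 113 g/cup ≈ 1561 g
tomato paste: 2 tbsp × 17/3 ÷ 16 tbsp/cup × 262 g/cup ≈ 186 g

plain yogurt: 2380 mL; panko: 2570 g; shredded cheddar: 1561 g; tomato paste: 186 g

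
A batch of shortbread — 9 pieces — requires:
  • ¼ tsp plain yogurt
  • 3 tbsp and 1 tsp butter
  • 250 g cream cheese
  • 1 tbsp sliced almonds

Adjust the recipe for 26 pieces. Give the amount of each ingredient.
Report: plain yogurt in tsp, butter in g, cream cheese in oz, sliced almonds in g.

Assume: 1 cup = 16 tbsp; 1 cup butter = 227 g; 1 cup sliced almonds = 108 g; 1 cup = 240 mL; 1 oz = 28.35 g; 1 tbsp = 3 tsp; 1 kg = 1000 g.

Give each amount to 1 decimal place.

plain yogurt: 0.7 tsp; butter: 136.6 g; cream cheese: 25.5 oz; sliced almonds: 19.5 g

Scaling factor: 26/9.
plain yogurt: 0.25 tsp × 26/9 ≈ 0.7 tsp
butter: (3 tbsp + 1 tsp = 10/3 tbsp) × 26/9 ÷ 16 tbsp/cup × 227 g/cup ≈ 136.6 g
cream cheese: 250 g × 26/9 ÷ 28.35 g/oz ≈ 25.5 oz
sliced almonds: 1 tbsp × 26/9 ÷ 16 tbsp/cup × 108 g/cup = 19.5 g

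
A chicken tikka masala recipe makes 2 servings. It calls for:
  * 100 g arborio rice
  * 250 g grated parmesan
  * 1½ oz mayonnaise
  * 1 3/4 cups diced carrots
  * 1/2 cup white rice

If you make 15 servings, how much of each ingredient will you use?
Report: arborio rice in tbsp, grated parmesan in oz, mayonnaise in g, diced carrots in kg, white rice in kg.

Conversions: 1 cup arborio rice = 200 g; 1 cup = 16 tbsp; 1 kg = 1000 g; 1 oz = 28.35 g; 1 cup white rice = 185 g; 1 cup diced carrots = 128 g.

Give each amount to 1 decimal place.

Scaling factor: 15/2 = 7.5.
arborio rice: 100 g × 15/2 ÷ 200 g/cup × 16 tbsp/cup = 60.0 tbsp
grated parmesan: 250 g × 15/2 ÷ 28.35 g/oz ≈ 66.1 oz
mayonnaise: 1.5 oz × 15/2 × 28.35 g/oz ≈ 318.9 g
diced carrots: 1.75 cup × 15/2 × 128 g/cup ÷ 1000 g/kg ≈ 1.7 kg
white rice: 0.5 cup × 15/2 × 185 g/cup ÷ 1000 g/kg ≈ 0.7 kg

arborio rice: 60.0 tbsp; grated parmesan: 66.1 oz; mayonnaise: 318.9 g; diced carrots: 1.7 kg; white rice: 0.7 kg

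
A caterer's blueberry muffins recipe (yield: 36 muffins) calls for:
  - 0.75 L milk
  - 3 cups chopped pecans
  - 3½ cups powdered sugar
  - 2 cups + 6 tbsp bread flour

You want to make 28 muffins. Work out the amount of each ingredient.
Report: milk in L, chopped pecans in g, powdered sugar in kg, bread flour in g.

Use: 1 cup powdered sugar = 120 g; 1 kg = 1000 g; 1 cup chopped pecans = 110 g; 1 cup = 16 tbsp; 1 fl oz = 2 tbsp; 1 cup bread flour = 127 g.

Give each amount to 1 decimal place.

Scaling factor: 28/36 = 7/9.
milk: 0.75 L × 7/9 ≈ 0.6 L
chopped pecans: 3 cup × 7/9 × 110 g/cup ≈ 256.7 g
powdered sugar: 3.5 cup × 7/9 × 120 g/cup ÷ 1000 g/kg ≈ 0.3 kg
bread flour: (2 cup + 6 tbsp = 2.375 cup) × 7/9 × 127 g/cup ≈ 234.6 g

milk: 0.6 L; chopped pecans: 256.7 g; powdered sugar: 0.3 kg; bread flour: 234.6 g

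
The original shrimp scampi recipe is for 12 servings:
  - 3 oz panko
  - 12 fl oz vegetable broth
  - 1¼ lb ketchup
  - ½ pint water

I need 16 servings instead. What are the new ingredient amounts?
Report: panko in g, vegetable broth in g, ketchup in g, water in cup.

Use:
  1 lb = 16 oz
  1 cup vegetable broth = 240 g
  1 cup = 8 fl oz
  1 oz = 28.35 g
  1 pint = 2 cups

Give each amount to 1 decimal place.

Scaling factor: 16/12 = 4/3.
panko: 3 oz × 4/3 × 28.35 g/oz = 113.4 g
vegetable broth: 12 fl oz × 4/3 ÷ 8 fl oz/cup × 240 g/cup = 480.0 g
ketchup: 1.25 lb × 4/3 × 16 oz/lb × 28.35 g/oz = 756.0 g
water: 0.5 pint × 4/3 × 2 cup/pint ≈ 1.3 cup

panko: 113.4 g; vegetable broth: 480.0 g; ketchup: 756.0 g; water: 1.3 cup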